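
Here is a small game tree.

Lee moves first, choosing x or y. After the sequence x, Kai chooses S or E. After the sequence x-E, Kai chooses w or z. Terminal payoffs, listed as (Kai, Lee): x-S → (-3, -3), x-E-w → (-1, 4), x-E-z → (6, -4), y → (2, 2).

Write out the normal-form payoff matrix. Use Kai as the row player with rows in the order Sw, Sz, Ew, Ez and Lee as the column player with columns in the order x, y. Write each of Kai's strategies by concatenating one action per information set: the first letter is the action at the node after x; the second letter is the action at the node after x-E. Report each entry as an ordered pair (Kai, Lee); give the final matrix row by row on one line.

Sw: (-3,-3) (2,2) | Sz: (-3,-3) (2,2) | Ew: (-1,4) (2,2) | Ez: (6,-4) (2,2)

            x        y
  Sw  (-3,-3)    (2,2)
  Sz  (-3,-3)    (2,2)
  Ew   (-1,4)    (2,2)
  Ez   (6,-4)    (2,2)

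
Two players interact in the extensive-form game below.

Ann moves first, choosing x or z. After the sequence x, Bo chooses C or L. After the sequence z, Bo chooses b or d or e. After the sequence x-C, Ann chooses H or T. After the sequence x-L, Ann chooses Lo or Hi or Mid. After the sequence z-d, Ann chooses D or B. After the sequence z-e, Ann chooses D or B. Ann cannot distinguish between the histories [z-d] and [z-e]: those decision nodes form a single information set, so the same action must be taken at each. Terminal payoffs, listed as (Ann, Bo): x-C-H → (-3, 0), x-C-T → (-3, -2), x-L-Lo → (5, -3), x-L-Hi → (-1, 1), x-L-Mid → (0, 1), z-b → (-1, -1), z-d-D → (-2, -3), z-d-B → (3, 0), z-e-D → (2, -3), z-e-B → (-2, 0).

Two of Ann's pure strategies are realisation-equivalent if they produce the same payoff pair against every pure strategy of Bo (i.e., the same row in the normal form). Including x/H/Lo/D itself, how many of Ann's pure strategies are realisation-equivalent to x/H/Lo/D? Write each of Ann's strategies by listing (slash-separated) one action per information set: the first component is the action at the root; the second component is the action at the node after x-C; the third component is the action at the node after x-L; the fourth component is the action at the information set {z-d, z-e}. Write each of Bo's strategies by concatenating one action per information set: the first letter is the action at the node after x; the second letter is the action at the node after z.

2

Row for x/H/Lo/D (columns Cb, Cd, Ce, Lb, Ld, Le): (-3,0) (-3,0) (-3,0) (5,-3) (5,-3) (5,-3).
Under x/H/Lo/D, Ann's choice at the information set {z-d, z-e} can never be reached regardless of what Bo does, so varying those choices leaves every outcome unchanged.
Holding the reachable choices fixed and varying the unreachable one freely already gives 2 equivalent strategies.
No other strategy reproduces this row, so those 2 are the full class: x/H/Lo/D, x/H/Lo/B.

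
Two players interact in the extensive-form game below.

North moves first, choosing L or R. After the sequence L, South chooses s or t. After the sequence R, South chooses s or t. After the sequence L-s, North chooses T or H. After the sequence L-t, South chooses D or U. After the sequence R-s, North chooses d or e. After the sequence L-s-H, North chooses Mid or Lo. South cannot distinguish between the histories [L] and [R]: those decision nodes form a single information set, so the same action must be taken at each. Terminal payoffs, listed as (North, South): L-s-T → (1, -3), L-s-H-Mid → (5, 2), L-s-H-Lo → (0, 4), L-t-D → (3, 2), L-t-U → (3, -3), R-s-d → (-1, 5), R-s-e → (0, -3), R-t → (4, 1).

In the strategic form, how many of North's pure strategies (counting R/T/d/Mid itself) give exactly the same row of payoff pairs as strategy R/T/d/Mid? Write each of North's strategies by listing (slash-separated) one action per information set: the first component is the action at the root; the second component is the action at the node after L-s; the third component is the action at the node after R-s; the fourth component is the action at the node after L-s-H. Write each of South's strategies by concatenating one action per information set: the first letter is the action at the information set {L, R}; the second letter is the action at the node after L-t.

4

Row for R/T/d/Mid (columns sD, sU, tD, tU): (-1,5) (-1,5) (4,1) (4,1).
Under R/T/d/Mid, North's choice at the node after L-s and at the node after L-s-H can never be reached regardless of what South does, so varying those choices leaves every outcome unchanged.
Holding the reachable choices fixed and varying the unreachable ones freely already gives 2 × 2 = 4 equivalent strategies.
No other strategy reproduces this row, so those 4 are the full class: R/T/d/Mid, R/T/d/Lo, R/H/d/Mid, R/H/d/Lo.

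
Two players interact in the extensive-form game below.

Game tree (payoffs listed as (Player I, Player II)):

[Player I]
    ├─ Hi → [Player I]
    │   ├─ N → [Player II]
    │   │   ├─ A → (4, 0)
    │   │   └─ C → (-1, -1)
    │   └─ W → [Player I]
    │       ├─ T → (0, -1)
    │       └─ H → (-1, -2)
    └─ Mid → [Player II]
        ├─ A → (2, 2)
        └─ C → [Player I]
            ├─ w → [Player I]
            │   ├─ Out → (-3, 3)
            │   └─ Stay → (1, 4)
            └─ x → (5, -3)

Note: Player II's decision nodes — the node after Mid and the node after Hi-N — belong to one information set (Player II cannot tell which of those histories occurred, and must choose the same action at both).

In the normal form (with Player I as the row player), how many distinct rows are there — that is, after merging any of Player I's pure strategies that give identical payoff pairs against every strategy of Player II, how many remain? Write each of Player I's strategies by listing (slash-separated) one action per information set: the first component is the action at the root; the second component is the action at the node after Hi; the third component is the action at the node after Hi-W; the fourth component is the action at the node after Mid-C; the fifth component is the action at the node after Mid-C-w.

6

Player I has 32 pure strategies: Hi/N/T/w/Out, Hi/N/T/w/Stay, Hi/N/T/x/Out, Hi/N/T/x/Stay, Hi/N/H/w/Out, Hi/N/H/w/Stay, Hi/N/H/x/Out, Hi/N/H/x/Stay, Hi/W/T/w/Out, Hi/W/T/w/Stay, Hi/W/T/x/Out, Hi/W/T/x/Stay, Hi/W/H/w/Out, Hi/W/H/w/Stay, Hi/W/H/x/Out, Hi/W/H/x/Stay, Mid/N/T/w/Out, Mid/N/T/w/Stay, Mid/N/T/x/Out, Mid/N/T/x/Stay, Mid/N/H/w/Out, Mid/N/H/w/Stay, Mid/N/H/x/Out, Mid/N/H/x/Stay, Mid/W/T/w/Out, Mid/W/T/w/Stay, Mid/W/T/x/Out, Mid/W/T/x/Stay, Mid/W/H/w/Out, Mid/W/H/w/Stay, Mid/W/H/x/Out, Mid/W/H/x/Stay. Columns: A, C.
{Hi/N/T/w/Out, Hi/N/T/w/Stay, Hi/N/T/x/Out, Hi/N/T/x/Stay, Hi/N/H/w/Out, Hi/N/H/w/Stay, Hi/N/H/x/Out, Hi/N/H/x/Stay} → row (4,0) (-1,-1)
{Hi/W/T/w/Out, Hi/W/T/w/Stay, Hi/W/T/x/Out, Hi/W/T/x/Stay} → row (0,-1) (0,-1)
{Hi/W/H/w/Out, Hi/W/H/w/Stay, Hi/W/H/x/Out, Hi/W/H/x/Stay} → row (-1,-2) (-1,-2)
{Mid/N/T/w/Out, Mid/N/H/w/Out, Mid/W/T/w/Out, Mid/W/H/w/Out} → row (2,2) (-3,3)
{Mid/N/T/w/Stay, Mid/N/H/w/Stay, Mid/W/T/w/Stay, Mid/W/H/w/Stay} → row (2,2) (1,4)
{Mid/N/T/x/Out, Mid/N/T/x/Stay, Mid/N/H/x/Out, Mid/N/H/x/Stay, Mid/W/T/x/Out, Mid/W/T/x/Stay, Mid/W/H/x/Out, Mid/W/H/x/Stay} → row (2,2) (5,-3)
That's 6 distinct rows out of 32 strategies.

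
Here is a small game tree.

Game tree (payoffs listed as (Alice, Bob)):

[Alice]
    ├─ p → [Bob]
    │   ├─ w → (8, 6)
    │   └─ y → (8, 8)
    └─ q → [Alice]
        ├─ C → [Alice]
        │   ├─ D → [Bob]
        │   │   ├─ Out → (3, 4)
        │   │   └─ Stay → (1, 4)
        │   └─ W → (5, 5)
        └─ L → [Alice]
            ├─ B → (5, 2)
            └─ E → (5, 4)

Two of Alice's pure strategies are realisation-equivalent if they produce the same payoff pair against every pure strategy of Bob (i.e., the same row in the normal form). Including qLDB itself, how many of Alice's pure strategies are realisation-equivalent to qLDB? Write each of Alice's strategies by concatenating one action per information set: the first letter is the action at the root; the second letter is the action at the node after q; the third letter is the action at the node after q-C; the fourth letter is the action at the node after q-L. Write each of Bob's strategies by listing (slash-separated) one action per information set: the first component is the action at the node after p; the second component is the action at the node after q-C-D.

2

Row for qLDB (columns w/Out, w/Stay, y/Out, y/Stay): (5,2) (5,2) (5,2) (5,2).
Under qLDB, Alice's choice at the node after q-C can never be reached regardless of what Bob does, so varying those choices leaves every outcome unchanged.
Holding the reachable choices fixed and varying the unreachable one freely already gives 2 equivalent strategies.
No other strategy reproduces this row, so those 2 are the full class: qLDB, qLWB.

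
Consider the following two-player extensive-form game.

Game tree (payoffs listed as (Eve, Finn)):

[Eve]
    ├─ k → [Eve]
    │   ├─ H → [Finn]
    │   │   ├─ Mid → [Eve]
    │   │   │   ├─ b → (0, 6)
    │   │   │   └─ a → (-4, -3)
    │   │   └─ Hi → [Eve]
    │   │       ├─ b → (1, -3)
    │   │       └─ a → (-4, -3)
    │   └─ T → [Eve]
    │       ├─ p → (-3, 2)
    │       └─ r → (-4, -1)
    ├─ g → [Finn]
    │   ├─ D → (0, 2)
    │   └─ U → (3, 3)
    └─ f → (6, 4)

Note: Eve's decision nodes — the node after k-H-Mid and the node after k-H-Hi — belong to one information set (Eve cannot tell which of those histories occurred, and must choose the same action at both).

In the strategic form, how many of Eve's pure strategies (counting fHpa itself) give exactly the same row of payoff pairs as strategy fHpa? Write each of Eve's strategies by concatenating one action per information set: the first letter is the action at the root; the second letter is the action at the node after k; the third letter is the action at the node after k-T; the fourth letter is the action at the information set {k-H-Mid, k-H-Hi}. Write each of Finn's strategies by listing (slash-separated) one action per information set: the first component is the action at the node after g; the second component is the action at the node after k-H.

Row for fHpa (columns D/Mid, D/Hi, U/Mid, U/Hi): (6,4) (6,4) (6,4) (6,4).
Under fHpa, Eve's choice at the node after k and at the node after k-T and at the information set {k-H-Mid, k-H-Hi} can never be reached regardless of what Finn does, so varying those choices leaves every outcome unchanged.
Holding the reachable choices fixed and varying the unreachable ones freely already gives 2 × 2 × 2 = 8 equivalent strategies.
No other strategy reproduces this row, so those 8 are the full class: fHpb, fHpa, fHrb, fHra, fTpb, fTpa, fTrb, fTra.

8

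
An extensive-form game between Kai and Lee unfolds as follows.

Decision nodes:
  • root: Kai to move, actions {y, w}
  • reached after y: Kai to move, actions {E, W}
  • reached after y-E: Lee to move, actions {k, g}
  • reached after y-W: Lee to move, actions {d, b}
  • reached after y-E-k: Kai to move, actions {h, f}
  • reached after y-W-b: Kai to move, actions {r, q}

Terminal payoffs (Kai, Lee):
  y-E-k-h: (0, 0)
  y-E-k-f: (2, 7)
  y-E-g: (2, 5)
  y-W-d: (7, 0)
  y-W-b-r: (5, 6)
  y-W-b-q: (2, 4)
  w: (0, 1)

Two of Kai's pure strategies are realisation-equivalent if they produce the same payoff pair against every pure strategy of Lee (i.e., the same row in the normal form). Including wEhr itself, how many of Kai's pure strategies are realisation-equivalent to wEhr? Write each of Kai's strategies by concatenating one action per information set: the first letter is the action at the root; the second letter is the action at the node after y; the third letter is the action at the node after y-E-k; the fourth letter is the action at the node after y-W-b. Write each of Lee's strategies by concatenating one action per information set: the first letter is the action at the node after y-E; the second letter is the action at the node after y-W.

8

Row for wEhr (columns kd, kb, gd, gb): (0,1) (0,1) (0,1) (0,1).
Under wEhr, Kai's choice at the node after y and at the node after y-E-k and at the node after y-W-b can never be reached regardless of what Lee does, so varying those choices leaves every outcome unchanged.
Holding the reachable choices fixed and varying the unreachable ones freely already gives 2 × 2 × 2 = 8 equivalent strategies.
No other strategy reproduces this row, so those 8 are the full class: wEhr, wEhq, wEfr, wEfq, wWhr, wWhq, wWfr, wWfq.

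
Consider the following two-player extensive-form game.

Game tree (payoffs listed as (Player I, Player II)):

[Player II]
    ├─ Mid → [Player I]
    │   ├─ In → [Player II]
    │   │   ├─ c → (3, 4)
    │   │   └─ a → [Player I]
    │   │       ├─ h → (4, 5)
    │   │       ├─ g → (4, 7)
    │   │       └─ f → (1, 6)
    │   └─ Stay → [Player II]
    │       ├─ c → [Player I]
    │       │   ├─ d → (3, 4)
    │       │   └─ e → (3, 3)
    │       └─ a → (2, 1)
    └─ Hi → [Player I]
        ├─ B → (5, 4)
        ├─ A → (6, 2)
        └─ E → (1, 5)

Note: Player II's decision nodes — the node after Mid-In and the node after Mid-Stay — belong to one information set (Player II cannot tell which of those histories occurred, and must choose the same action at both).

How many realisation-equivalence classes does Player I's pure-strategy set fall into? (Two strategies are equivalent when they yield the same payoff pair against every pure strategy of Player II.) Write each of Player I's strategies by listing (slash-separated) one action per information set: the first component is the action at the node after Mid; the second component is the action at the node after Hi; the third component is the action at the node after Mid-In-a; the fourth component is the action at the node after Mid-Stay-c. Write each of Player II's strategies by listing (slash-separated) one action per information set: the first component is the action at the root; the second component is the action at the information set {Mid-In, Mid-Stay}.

15

Player I has 36 pure strategies: In/B/h/d, In/B/h/e, In/B/g/d, In/B/g/e, In/B/f/d, In/B/f/e, In/A/h/d, In/A/h/e, In/A/g/d, In/A/g/e, In/A/f/d, In/A/f/e, In/E/h/d, In/E/h/e, In/E/g/d, In/E/g/e, In/E/f/d, In/E/f/e, Stay/B/h/d, Stay/B/h/e, Stay/B/g/d, Stay/B/g/e, Stay/B/f/d, Stay/B/f/e, Stay/A/h/d, Stay/A/h/e, Stay/A/g/d, Stay/A/g/e, Stay/A/f/d, Stay/A/f/e, Stay/E/h/d, Stay/E/h/e, Stay/E/g/d, Stay/E/g/e, Stay/E/f/d, Stay/E/f/e. Columns: Mid/c, Mid/a, Hi/c, Hi/a.
{In/B/h/d, In/B/h/e} → row (3,4) (4,5) (5,4) (5,4)
{In/B/g/d, In/B/g/e} → row (3,4) (4,7) (5,4) (5,4)
{In/B/f/d, In/B/f/e} → row (3,4) (1,6) (5,4) (5,4)
{In/A/h/d, In/A/h/e} → row (3,4) (4,5) (6,2) (6,2)
{In/A/g/d, In/A/g/e} → row (3,4) (4,7) (6,2) (6,2)
{In/A/f/d, In/A/f/e} → row (3,4) (1,6) (6,2) (6,2)
{In/E/h/d, In/E/h/e} → row (3,4) (4,5) (1,5) (1,5)
{In/E/g/d, In/E/g/e} → row (3,4) (4,7) (1,5) (1,5)
{In/E/f/d, In/E/f/e} → row (3,4) (1,6) (1,5) (1,5)
{Stay/B/h/d, Stay/B/g/d, Stay/B/f/d} → row (3,4) (2,1) (5,4) (5,4)
{Stay/B/h/e, Stay/B/g/e, Stay/B/f/e} → row (3,3) (2,1) (5,4) (5,4)
{Stay/A/h/d, Stay/A/g/d, Stay/A/f/d} → row (3,4) (2,1) (6,2) (6,2)
{Stay/A/h/e, Stay/A/g/e, Stay/A/f/e} → row (3,3) (2,1) (6,2) (6,2)
{Stay/E/h/d, Stay/E/g/d, Stay/E/f/d} → row (3,4) (2,1) (1,5) (1,5)
{Stay/E/h/e, Stay/E/g/e, Stay/E/f/e} → row (3,3) (2,1) (1,5) (1,5)
That's 15 distinct rows out of 36 strategies.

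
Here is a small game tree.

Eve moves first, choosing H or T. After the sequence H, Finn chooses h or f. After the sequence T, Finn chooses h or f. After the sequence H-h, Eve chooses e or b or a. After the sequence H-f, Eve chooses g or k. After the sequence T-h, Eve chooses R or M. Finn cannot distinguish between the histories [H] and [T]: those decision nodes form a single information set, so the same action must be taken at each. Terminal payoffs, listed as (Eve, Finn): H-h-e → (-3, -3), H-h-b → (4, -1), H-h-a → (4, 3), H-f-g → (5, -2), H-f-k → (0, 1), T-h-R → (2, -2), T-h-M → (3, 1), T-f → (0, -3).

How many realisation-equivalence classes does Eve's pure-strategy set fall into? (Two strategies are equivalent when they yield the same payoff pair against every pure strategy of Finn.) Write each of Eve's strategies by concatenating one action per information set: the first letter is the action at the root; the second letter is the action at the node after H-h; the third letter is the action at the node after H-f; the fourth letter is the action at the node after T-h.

8

Eve has 24 pure strategies: HegR, HegM, HekR, HekM, HbgR, HbgM, HbkR, HbkM, HagR, HagM, HakR, HakM, TegR, TegM, TekR, TekM, TbgR, TbgM, TbkR, TbkM, TagR, TagM, TakR, TakM. Columns: h, f.
{HegR, HegM} → row (-3,-3) (5,-2)
{HekR, HekM} → row (-3,-3) (0,1)
{HbgR, HbgM} → row (4,-1) (5,-2)
{HbkR, HbkM} → row (4,-1) (0,1)
{HagR, HagM} → row (4,3) (5,-2)
{HakR, HakM} → row (4,3) (0,1)
{TegR, TekR, TbgR, TbkR, TagR, TakR} → row (2,-2) (0,-3)
{TegM, TekM, TbgM, TbkM, TagM, TakM} → row (3,1) (0,-3)
That's 8 distinct rows out of 24 strategies.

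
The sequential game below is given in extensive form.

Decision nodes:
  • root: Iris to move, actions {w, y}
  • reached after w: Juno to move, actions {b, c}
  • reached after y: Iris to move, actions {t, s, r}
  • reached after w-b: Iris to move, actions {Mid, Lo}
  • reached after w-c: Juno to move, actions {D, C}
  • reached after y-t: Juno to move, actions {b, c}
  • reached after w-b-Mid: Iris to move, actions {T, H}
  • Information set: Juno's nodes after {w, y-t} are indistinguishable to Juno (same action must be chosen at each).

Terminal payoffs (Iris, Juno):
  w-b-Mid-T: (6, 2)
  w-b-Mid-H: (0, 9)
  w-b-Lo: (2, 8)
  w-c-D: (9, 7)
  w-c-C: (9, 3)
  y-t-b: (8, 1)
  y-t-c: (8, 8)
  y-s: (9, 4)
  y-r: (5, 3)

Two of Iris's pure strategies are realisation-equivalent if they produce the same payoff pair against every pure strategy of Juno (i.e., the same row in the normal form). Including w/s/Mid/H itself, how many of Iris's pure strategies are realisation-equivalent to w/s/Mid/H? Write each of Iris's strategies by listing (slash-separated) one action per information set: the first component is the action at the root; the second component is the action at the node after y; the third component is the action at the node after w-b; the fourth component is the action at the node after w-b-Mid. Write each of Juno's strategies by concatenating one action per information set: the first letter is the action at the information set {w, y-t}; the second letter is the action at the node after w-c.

3

Row for w/s/Mid/H (columns bD, bC, cD, cC): (0,9) (0,9) (9,7) (9,3).
Under w/s/Mid/H, Iris's choice at the node after y can never be reached regardless of what Juno does, so varying those choices leaves every outcome unchanged.
Holding the reachable choices fixed and varying the unreachable one freely already gives 3 equivalent strategies.
No other strategy reproduces this row, so those 3 are the full class: w/t/Mid/H, w/s/Mid/H, w/r/Mid/H.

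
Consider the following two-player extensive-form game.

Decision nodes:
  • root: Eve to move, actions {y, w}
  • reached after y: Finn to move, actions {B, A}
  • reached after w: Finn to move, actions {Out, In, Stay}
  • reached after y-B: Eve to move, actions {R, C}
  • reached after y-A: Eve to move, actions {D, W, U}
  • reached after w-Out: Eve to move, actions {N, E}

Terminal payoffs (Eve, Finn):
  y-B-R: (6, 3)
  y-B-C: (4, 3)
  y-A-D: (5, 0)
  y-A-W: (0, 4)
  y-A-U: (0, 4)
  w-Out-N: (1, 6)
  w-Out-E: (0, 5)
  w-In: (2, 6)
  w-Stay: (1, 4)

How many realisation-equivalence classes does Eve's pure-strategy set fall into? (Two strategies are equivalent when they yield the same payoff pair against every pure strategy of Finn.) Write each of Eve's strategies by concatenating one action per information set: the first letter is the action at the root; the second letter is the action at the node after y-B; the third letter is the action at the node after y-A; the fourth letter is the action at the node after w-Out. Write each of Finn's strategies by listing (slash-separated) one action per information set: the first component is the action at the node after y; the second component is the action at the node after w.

6

Eve has 24 pure strategies: yRDN, yRDE, yRWN, yRWE, yRUN, yRUE, yCDN, yCDE, yCWN, yCWE, yCUN, yCUE, wRDN, wRDE, wRWN, wRWE, wRUN, wRUE, wCDN, wCDE, wCWN, wCWE, wCUN, wCUE. Columns: B/Out, B/In, B/Stay, A/Out, A/In, A/Stay.
{yRDN, yRDE} → row (6,3) (6,3) (6,3) (5,0) (5,0) (5,0)
{yRWN, yRWE, yRUN, yRUE} → row (6,3) (6,3) (6,3) (0,4) (0,4) (0,4)
{yCDN, yCDE} → row (4,3) (4,3) (4,3) (5,0) (5,0) (5,0)
{yCWN, yCWE, yCUN, yCUE} → row (4,3) (4,3) (4,3) (0,4) (0,4) (0,4)
{wRDN, wRWN, wRUN, wCDN, wCWN, wCUN} → row (1,6) (2,6) (1,4) (1,6) (2,6) (1,4)
{wRDE, wRWE, wRUE, wCDE, wCWE, wCUE} → row (0,5) (2,6) (1,4) (0,5) (2,6) (1,4)
That's 6 distinct rows out of 24 strategies.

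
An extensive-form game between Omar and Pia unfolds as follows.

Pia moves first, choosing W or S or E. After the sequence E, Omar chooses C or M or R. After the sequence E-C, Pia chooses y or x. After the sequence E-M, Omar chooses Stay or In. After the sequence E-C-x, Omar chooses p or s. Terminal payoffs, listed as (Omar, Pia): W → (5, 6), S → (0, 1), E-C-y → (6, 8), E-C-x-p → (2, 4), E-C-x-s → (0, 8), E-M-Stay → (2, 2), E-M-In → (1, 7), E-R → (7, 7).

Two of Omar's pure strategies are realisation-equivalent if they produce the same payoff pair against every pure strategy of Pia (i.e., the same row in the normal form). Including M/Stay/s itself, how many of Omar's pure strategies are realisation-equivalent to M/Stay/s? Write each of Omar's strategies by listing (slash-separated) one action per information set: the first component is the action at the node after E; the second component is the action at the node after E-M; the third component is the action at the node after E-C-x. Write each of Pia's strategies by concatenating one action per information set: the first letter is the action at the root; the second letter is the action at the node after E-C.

2

Row for M/Stay/s (columns Wy, Wx, Sy, Sx, Ey, Ex): (5,6) (5,6) (0,1) (0,1) (2,2) (2,2).
Under M/Stay/s, Omar's choice at the node after E-C-x can never be reached regardless of what Pia does, so varying those choices leaves every outcome unchanged.
Holding the reachable choices fixed and varying the unreachable one freely already gives 2 equivalent strategies.
No other strategy reproduces this row, so those 2 are the full class: M/Stay/p, M/Stay/s.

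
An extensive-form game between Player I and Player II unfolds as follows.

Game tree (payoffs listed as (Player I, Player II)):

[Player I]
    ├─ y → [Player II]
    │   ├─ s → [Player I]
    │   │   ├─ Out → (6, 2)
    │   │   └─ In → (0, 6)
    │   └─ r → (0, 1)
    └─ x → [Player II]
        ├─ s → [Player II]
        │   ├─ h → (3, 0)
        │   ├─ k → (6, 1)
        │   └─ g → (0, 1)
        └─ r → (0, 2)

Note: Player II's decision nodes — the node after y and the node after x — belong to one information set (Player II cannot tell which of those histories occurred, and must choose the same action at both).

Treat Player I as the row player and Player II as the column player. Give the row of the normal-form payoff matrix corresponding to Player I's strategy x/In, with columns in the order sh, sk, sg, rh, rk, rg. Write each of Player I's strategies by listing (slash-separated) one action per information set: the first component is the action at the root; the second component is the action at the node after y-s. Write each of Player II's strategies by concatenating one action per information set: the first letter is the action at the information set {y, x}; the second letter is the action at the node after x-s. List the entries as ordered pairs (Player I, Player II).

(3,0) (6,1) (0,1) (0,2) (0,2) (0,2)

vs sh: Player I plays x → Player II plays s at [x] → Player II plays h at [x-s] → (3, 0)
vs sk: Player I plays x → Player II plays s at [x] → Player II plays k at [x-s] → (6, 1)
vs sg: Player I plays x → Player II plays s at [x] → Player II plays g at [x-s] → (0, 1)
vs rh: Player I plays x → Player II plays r at [x] → (0, 2)
vs rk: Player I plays x → Player II plays r at [x] → (0, 2)
vs rg: Player I plays x → Player II plays r at [x] → (0, 2)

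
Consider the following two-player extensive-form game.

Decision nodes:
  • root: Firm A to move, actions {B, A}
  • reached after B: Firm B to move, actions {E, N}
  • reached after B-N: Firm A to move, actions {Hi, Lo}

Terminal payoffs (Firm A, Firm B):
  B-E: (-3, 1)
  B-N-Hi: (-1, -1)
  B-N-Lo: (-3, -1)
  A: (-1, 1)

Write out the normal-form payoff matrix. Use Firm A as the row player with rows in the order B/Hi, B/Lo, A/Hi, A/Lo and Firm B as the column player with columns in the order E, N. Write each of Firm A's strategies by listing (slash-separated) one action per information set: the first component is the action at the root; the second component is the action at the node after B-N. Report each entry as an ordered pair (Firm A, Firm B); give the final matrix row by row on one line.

            E        N
B/Hi   (-3,1)  (-1,-1)
B/Lo   (-3,1)  (-3,-1)
A/Hi   (-1,1)   (-1,1)
A/Lo   (-1,1)   (-1,1)

B/Hi: (-3,1) (-1,-1) | B/Lo: (-3,1) (-3,-1) | A/Hi: (-1,1) (-1,1) | A/Lo: (-1,1) (-1,1)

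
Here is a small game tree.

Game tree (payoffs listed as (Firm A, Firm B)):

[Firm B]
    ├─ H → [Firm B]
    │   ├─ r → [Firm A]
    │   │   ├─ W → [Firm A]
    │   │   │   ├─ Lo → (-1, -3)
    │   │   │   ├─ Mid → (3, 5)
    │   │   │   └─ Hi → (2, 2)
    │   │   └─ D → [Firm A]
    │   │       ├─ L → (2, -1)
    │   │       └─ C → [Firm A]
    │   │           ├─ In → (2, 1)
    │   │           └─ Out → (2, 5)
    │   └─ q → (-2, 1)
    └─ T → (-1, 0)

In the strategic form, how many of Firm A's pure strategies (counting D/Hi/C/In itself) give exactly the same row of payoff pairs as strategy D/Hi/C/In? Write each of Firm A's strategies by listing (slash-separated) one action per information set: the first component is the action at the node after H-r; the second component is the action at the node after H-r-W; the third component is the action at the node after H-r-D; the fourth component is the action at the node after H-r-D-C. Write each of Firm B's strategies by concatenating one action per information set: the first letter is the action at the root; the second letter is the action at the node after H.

Row for D/Hi/C/In (columns Hr, Hq, Tr, Tq): (2,1) (-2,1) (-1,0) (-1,0).
Under D/Hi/C/In, Firm A's choice at the node after H-r-W can never be reached regardless of what Firm B does, so varying those choices leaves every outcome unchanged.
Holding the reachable choices fixed and varying the unreachable one freely already gives 3 equivalent strategies.
No other strategy reproduces this row, so those 3 are the full class: D/Lo/C/In, D/Mid/C/In, D/Hi/C/In.

3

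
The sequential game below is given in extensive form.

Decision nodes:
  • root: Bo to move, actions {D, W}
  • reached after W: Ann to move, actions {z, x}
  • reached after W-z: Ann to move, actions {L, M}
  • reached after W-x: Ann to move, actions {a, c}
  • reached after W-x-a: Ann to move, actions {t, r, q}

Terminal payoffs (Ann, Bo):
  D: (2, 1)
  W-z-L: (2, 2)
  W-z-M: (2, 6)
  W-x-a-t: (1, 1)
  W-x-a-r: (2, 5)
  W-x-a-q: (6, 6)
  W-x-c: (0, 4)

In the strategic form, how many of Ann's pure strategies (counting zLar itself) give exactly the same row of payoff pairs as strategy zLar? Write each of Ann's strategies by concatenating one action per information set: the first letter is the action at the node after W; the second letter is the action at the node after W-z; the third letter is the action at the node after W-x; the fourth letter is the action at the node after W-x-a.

Row for zLar (columns D, W): (2,1) (2,2).
Under zLar, Ann's choice at the node after W-x and at the node after W-x-a can never be reached regardless of what Bo does, so varying those choices leaves every outcome unchanged.
Holding the reachable choices fixed and varying the unreachable ones freely already gives 2 × 3 = 6 equivalent strategies.
No other strategy reproduces this row, so those 6 are the full class: zLat, zLar, zLaq, zLct, zLcr, zLcq.

6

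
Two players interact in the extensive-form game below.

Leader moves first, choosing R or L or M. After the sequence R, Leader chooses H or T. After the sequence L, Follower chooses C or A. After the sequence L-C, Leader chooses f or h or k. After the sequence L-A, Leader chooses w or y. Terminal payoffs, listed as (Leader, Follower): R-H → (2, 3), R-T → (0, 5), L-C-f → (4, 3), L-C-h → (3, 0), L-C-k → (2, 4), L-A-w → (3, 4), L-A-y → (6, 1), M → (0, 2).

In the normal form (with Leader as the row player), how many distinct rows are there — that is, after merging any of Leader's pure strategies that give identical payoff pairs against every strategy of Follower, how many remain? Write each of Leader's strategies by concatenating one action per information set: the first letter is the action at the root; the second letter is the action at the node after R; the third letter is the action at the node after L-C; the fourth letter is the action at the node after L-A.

Leader has 36 pure strategies: RHfw, RHfy, RHhw, RHhy, RHkw, RHky, RTfw, RTfy, RThw, RThy, RTkw, RTky, LHfw, LHfy, LHhw, LHhy, LHkw, LHky, LTfw, LTfy, LThw, LThy, LTkw, LTky, MHfw, MHfy, MHhw, MHhy, MHkw, MHky, MTfw, MTfy, MThw, MThy, MTkw, MTky. Columns: C, A.
{RHfw, RHfy, RHhw, RHhy, RHkw, RHky} → row (2,3) (2,3)
{RTfw, RTfy, RThw, RThy, RTkw, RTky} → row (0,5) (0,5)
{LHfw, LTfw} → row (4,3) (3,4)
{LHfy, LTfy} → row (4,3) (6,1)
{LHhw, LThw} → row (3,0) (3,4)
{LHhy, LThy} → row (3,0) (6,1)
{LHkw, LTkw} → row (2,4) (3,4)
{LHky, LTky} → row (2,4) (6,1)
{MHfw, MHfy, MHhw, MHhy, MHkw, MHky, MTfw, MTfy, MThw, MThy, MTkw, MTky} → row (0,2) (0,2)
That's 9 distinct rows out of 36 strategies.

9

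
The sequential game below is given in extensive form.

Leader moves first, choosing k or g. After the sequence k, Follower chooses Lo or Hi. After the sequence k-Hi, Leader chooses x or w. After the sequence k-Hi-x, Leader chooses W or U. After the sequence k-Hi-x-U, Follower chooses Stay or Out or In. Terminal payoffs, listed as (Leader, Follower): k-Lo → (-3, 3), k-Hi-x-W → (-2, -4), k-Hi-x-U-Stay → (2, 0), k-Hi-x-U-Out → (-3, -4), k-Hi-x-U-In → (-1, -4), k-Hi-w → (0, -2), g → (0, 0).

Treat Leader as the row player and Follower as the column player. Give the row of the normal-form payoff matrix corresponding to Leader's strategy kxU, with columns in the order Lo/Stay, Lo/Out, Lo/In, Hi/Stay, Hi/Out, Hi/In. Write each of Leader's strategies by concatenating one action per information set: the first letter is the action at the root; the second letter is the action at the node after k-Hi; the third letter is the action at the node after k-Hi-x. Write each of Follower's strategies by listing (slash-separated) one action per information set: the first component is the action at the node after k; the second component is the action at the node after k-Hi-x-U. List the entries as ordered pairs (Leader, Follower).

(-3,3) (-3,3) (-3,3) (2,0) (-3,-4) (-1,-4)

vs Lo/Stay: Leader plays k → Follower plays Lo at [k] → (-3, 3)
vs Lo/Out: Leader plays k → Follower plays Lo at [k] → (-3, 3)
vs Lo/In: Leader plays k → Follower plays Lo at [k] → (-3, 3)
vs Hi/Stay: Leader plays k → Follower plays Hi at [k] → Leader plays x at [k-Hi] → Leader plays U at [k-Hi-x] → Follower plays Stay at [k-Hi-x-U] → (2, 0)
vs Hi/Out: Leader plays k → Follower plays Hi at [k] → Leader plays x at [k-Hi] → Leader plays U at [k-Hi-x] → Follower plays Out at [k-Hi-x-U] → (-3, -4)
vs Hi/In: Leader plays k → Follower plays Hi at [k] → Leader plays x at [k-Hi] → Leader plays U at [k-Hi-x] → Follower plays In at [k-Hi-x-U] → (-1, -4)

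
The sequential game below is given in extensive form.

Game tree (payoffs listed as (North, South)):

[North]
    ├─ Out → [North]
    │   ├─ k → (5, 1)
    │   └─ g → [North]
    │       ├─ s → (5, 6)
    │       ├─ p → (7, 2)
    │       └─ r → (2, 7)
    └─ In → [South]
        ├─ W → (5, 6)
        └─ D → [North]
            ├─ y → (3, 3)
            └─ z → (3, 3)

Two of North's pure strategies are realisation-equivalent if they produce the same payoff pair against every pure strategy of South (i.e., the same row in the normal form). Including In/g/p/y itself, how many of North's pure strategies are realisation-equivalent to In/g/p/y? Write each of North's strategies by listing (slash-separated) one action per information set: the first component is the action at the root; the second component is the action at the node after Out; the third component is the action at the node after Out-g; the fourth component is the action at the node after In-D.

12

Row for In/g/p/y (columns W, D): (5,6) (3,3).
Under In/g/p/y, North's choice at the node after Out and at the node after Out-g can never be reached regardless of what South does, so varying those choices leaves every outcome unchanged.
Holding the reachable choices fixed and varying the unreachable ones freely already gives 2 × 3 = 6 equivalent strategies.
Checking the remaining rows, In/k/s/z, In/k/p/z, In/k/r/z, In/g/s/z, In/g/p/z, In/g/r/z also happen to give the same payoffs in every column, bringing the total to 12: In/k/s/y, In/k/s/z, In/k/p/y, In/k/p/z, In/k/r/y, In/k/r/z, In/g/s/y, In/g/s/z, In/g/p/y, In/g/p/z, In/g/r/y, In/g/r/z.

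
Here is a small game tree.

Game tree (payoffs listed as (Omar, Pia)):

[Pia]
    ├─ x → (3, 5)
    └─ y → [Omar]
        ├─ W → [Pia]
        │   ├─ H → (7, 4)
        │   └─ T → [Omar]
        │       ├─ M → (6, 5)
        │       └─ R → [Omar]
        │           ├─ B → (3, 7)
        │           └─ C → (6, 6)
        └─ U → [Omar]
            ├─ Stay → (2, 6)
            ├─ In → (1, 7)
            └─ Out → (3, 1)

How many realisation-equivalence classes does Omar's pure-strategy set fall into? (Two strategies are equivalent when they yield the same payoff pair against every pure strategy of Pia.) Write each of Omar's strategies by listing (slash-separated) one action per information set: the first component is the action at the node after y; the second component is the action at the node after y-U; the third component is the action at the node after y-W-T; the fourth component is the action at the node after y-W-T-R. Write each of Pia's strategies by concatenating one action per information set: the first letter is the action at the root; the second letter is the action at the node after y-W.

Omar has 24 pure strategies: W/Stay/M/B, W/Stay/M/C, W/Stay/R/B, W/Stay/R/C, W/In/M/B, W/In/M/C, W/In/R/B, W/In/R/C, W/Out/M/B, W/Out/M/C, W/Out/R/B, W/Out/R/C, U/Stay/M/B, U/Stay/M/C, U/Stay/R/B, U/Stay/R/C, U/In/M/B, U/In/M/C, U/In/R/B, U/In/R/C, U/Out/M/B, U/Out/M/C, U/Out/R/B, U/Out/R/C. Columns: xH, xT, yH, yT.
{W/Stay/M/B, W/Stay/M/C, W/In/M/B, W/In/M/C, W/Out/M/B, W/Out/M/C} → row (3,5) (3,5) (7,4) (6,5)
{W/Stay/R/B, W/In/R/B, W/Out/R/B} → row (3,5) (3,5) (7,4) (3,7)
{W/Stay/R/C, W/In/R/C, W/Out/R/C} → row (3,5) (3,5) (7,4) (6,6)
{U/Stay/M/B, U/Stay/M/C, U/Stay/R/B, U/Stay/R/C} → row (3,5) (3,5) (2,6) (2,6)
{U/In/M/B, U/In/M/C, U/In/R/B, U/In/R/C} → row (3,5) (3,5) (1,7) (1,7)
{U/Out/M/B, U/Out/M/C, U/Out/R/B, U/Out/R/C} → row (3,5) (3,5) (3,1) (3,1)
That's 6 distinct rows out of 24 strategies.

6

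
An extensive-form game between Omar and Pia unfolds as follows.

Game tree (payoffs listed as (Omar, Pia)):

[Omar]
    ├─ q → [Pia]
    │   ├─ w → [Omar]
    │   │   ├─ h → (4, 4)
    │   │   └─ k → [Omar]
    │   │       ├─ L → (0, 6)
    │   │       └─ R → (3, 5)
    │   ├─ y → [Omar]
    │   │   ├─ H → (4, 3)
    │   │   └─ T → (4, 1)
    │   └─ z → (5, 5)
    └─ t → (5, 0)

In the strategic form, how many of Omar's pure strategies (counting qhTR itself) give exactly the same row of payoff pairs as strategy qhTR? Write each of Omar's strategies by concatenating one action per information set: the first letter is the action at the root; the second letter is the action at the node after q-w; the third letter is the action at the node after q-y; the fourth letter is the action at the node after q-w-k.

2

Row for qhTR (columns w, y, z): (4,4) (4,1) (5,5).
Under qhTR, Omar's choice at the node after q-w-k can never be reached regardless of what Pia does, so varying those choices leaves every outcome unchanged.
Holding the reachable choices fixed and varying the unreachable one freely already gives 2 equivalent strategies.
No other strategy reproduces this row, so those 2 are the full class: qhTL, qhTR.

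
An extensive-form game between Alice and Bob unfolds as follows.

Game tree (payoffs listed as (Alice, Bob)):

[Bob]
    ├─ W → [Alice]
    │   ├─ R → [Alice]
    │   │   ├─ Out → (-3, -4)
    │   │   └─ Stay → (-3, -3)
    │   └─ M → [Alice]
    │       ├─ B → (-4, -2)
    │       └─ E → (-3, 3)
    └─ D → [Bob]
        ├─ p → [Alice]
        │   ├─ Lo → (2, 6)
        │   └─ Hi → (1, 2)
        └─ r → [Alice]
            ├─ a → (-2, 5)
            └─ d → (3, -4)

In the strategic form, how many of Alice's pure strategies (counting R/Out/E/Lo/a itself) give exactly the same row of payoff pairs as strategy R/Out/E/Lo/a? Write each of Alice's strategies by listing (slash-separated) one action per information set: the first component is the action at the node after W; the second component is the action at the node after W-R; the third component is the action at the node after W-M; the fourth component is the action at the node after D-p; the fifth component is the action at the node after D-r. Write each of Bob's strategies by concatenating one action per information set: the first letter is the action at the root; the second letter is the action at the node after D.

Row for R/Out/E/Lo/a (columns Wp, Wr, Dp, Dr): (-3,-4) (-3,-4) (2,6) (-2,5).
Under R/Out/E/Lo/a, Alice's choice at the node after W-M can never be reached regardless of what Bob does, so varying those choices leaves every outcome unchanged.
Holding the reachable choices fixed and varying the unreachable one freely already gives 2 equivalent strategies.
No other strategy reproduces this row, so those 2 are the full class: R/Out/B/Lo/a, R/Out/E/Lo/a.

2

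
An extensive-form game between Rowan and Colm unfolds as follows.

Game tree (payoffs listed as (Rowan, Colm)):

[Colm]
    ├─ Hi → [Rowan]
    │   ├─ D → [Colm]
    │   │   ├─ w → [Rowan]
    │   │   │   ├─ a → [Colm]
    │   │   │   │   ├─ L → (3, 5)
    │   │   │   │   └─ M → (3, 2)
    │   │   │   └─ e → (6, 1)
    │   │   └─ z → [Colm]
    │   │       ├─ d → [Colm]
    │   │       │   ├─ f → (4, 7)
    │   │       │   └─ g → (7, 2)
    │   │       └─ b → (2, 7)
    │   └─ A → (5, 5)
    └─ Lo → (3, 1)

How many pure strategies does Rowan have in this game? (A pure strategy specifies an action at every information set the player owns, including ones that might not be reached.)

4

Rowan owns the node after Hi with actions {D, A} — two choices.
Rowan owns the node after Hi-D-w with actions {a, e} — two choices.
A pure strategy fixes one action at each information set independently, so the count is the product 2 × 2 = 4.
(For reference, Colm has 32 pure strategies, giving a 4×32 normal-form matrix.)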